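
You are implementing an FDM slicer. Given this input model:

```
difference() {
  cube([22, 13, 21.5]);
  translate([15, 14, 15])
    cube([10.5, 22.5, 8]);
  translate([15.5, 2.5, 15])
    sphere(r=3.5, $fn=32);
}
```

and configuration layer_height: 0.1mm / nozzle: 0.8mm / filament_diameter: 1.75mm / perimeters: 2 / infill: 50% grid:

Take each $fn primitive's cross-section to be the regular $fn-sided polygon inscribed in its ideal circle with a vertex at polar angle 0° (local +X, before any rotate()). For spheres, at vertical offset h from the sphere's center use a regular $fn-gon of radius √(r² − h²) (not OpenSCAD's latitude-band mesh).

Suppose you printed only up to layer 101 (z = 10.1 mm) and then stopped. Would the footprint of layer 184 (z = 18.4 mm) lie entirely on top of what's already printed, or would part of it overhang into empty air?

entirely on top

Compare the two slices. At z = 10.1: the cube is present — its section is the full 22×13 rectangle (area 286.00 mm²); the cube at (15, 14) is absent (z outside [15, 23]); the sphere at (15.5, 2.5) is absent (|z−center|=4.900 > r=3.5); Taking the first minus the rest: none of the subtracted shapes is present at this height, so the 22×13 cube is unchanged — area = 286.00 mm². At z = 18.4: the cube (footprint 22×13) is included at this height (area 286.00 mm²); the cube at (15, 14) (footprint 10.5×22.5) is included at this height (area 236.25 mm²); the r=3.5 sphere at (15.5, 2.5) slices to a regular 32-gon of circumradius 0.831 (√(r²−h²) with h=3.4 from center) (area = (32/2)·0.831²·sin(360°/32) = 2.15 mm²); After the difference (first − rest): starting from the 22×13 cube (286.00 mm²), the 10.5×22.5 cube at (15, 14) misses the remaining region (no effect); the r=3.5 sphere at (15.5, 2.5) lies wholly inside it (removes its full 2.15 mm² and its 5.21 mm outline becomes a hole wall) — area = 283.85 mm². Checking containment: the cross-section at z = 18.4 is a subset of the cross-section at z = 10.1.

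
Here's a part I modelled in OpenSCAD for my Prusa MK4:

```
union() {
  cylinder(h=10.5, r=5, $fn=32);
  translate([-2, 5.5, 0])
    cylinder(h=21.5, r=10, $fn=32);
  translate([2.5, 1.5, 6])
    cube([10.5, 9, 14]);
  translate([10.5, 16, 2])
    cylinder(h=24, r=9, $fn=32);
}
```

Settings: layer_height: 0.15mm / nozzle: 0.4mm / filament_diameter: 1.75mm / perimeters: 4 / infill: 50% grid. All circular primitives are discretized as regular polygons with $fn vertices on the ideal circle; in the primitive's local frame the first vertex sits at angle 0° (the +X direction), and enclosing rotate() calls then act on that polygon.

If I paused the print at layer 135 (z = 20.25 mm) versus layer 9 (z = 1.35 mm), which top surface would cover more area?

layer 135 (z = 20.25 mm)

Layer 135 (z = 20.25): the cylinder is not intersected at this z (z outside [0, 10.5]); the r=10 cylinder at (-2, 5.5) contributes a regular 32-gon of circumradius 10 (area = (32/2)·10.000²·sin(360°/32) = 312.14 mm²); the cube at (2.5, 1.5) is not intersected at this z (z outside [6, 20]); the r=9 cylinder at (10.5, 16) contributes a regular 32-gon of circumradius 9 (area = (32/2)·9.000²·sin(360°/32) = 252.84 mm²); Combining (union): the regions partially overlap — summed areas 564.98 mm² minus the doubly-counted overlap 16.96 mm² gives 548.02 mm² — area = 548.02 mm². So its area = 548.02 mm². Layer 9 (z = 1.35): the r=5 cylinder contributes a regular 32-gon of circumradius 5 (area = (32/2)·5.000²·sin(360°/32) = 78.04 mm²); the cylinder at (-2, 5.5): section is a regular 32-gon, circumradius r=10 (area = (32/2)·10.000²·sin(360°/32) = 312.14 mm²); the cube at (2.5, 1.5) is absent (z outside [6, 20]); the cylinder at (10.5, 16) is not intersected at this z (z outside [2, 26]); Combining (union): the regions partially overlap — summed areas 390.18 mm² minus the doubly-counted overlap 73.62 mm² gives 316.56 mm² — area = 316.56 mm². So its area = 316.56 mm². Layer 135 is larger (548.02 vs 316.56 mm²).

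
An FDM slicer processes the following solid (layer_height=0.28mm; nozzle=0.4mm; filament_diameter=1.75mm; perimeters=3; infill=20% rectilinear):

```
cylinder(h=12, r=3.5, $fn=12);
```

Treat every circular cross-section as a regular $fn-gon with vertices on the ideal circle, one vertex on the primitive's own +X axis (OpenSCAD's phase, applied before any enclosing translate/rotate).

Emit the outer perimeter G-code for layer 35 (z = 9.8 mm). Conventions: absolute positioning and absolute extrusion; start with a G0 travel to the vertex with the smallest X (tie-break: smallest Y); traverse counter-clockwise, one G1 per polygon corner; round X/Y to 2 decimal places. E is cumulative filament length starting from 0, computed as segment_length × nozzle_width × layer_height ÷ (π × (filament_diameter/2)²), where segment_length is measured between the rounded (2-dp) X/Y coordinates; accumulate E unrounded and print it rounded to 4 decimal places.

G0 X-3.50 Y0.00 Z9.80
G1 X-3.03 Y-1.75 E0.0844
G1 X-1.75 Y-3.03 E0.1687
G1 X0.00 Y-3.50 E0.2530
G1 X1.75 Y-3.03 E0.3374
G1 X3.03 Y-1.75 E0.4217
G1 X3.50 Y0.00 E0.5061
G1 X3.03 Y1.75 E0.5905
G1 X1.75 Y3.03 E0.6747
G1 X0.00 Y3.50 E0.7591
G1 X-1.75 Y3.03 E0.8435
G1 X-3.03 Y1.75 E0.9278
G1 X-3.50 Y0.00 E1.0122

At z = 9.8 mm: the r=3.5 cylinder contributes a regular 12-gon of circumradius 3.5. The outline is a single polygon with 12 vertices. Extrusion per mm of travel: 0.4 × 0.28 / (π × 0.875²) = 0.046564. Accumulating E over each segment gives final E = 1.0122.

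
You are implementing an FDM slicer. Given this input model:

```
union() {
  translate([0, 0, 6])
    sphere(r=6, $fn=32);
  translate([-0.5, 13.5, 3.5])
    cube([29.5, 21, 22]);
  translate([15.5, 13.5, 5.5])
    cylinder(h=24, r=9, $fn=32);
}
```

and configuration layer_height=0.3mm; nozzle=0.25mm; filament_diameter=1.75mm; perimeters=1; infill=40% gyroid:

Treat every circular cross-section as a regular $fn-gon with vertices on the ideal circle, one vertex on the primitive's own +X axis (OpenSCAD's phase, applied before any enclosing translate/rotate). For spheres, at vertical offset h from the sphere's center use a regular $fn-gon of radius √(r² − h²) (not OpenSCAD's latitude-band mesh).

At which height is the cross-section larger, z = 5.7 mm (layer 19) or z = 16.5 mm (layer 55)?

Layer 19 (z = 5.7): the r=6 sphere contributes a regular 32-gon of circumradius √(6²−0.3²) = 5.992 (area = (32/2)·5.992²·sin(360°/32) = 112.09 mm²); the cube at (-0.5, 13.5) (footprint 29.5×21) is included at this height (area 619.50 mm²); the cylinder at (15.5, 13.5): section is a regular 32-gon, circumradius r=9 (area = (32/2)·9.000²·sin(360°/32) = 252.84 mm²); Combining (union): the regions partially overlap — summed areas 984.43 mm² minus the doubly-counted overlap 126.42 mm² gives 858.01 mm² — area = 858.01 mm². So its area = 858.01 mm². Layer 55 (z = 16.5): the sphere does not reach this height (|z−center|=10.500 > r=6); the cube at (-0.5, 13.5) (footprint 29.5×21) is included at this height (area 619.50 mm²); the cylinder at (15.5, 13.5): section is a regular 32-gon, circumradius r=9 (area = (32/2)·9.000²·sin(360°/32) = 252.84 mm²); Taking the union: the regions partially overlap — summed areas 872.34 mm² minus the doubly-counted overlap 126.42 mm² gives 745.92 mm² — area = 745.92 mm². So its area = 745.92 mm². Layer 19 is larger (858.01 vs 745.92 mm²).

layer 19 (z = 5.7 mm)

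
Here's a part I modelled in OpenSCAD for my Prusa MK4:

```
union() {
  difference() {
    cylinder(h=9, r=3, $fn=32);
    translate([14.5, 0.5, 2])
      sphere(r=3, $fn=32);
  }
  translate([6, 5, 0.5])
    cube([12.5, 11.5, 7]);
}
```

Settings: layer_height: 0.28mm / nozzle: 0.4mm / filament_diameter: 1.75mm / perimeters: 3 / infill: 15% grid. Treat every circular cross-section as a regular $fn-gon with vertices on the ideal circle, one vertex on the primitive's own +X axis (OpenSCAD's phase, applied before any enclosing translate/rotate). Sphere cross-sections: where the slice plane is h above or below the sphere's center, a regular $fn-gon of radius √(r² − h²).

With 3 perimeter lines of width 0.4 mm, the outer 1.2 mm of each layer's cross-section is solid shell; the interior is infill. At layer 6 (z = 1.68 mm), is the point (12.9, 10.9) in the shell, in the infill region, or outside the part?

At z = 1.68 mm: the cylinder: section is a regular 32-gon, circumradius r=3; the r=3 sphere at (14.5, 0.5) slices to a regular 32-gon of circumradius 2.983 (√(r²−h²) with h=0.32 from center); After the difference (first − rest): starting from the r=3 cylinder, the r=3 sphere at (14.5, 0.5) misses the remaining region (no effect) — 1 connected region; the cube at (6, 5) (footprint 12.5×11.5) is included at this height; Merging all regions: the 2 present regions are separate (no shared area or edge), so areas and boundary lengths simply add and each stays a separate island — 2 connected regions. Overall, the cross-section has 2 separate islands. The nearest boundary edge runs (18.50, 16.50)→(18.50, 5.00); distance from the point to it = 5.60 mm. (Shell/infill is judged within the island containing the point — the largest one.) The point is inside the cross-section and 5.60 mm from the nearest boundary — more than the 1.2 mm shell width (3 × 0.4), so it's in the infill interior.

infill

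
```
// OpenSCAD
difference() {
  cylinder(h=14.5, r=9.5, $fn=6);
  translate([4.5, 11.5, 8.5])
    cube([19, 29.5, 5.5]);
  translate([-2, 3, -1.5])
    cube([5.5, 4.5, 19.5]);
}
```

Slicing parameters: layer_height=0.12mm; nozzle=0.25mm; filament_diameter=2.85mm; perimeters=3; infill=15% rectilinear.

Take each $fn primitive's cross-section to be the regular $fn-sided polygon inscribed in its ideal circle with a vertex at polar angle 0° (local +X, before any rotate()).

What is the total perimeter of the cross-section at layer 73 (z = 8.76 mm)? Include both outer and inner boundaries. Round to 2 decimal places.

77.00 mm

At z = 8.76 mm: the r=9.5 cylinder contributes a regular 6-gon of circumradius 9.5 (perimeter = 2·6·9.500·sin(180°/6) = 57.00 mm); the cube at (4.5, 11.5) (footprint 19×29.5) is included at this height (perimeter 97.00 mm); the 5.5×4.5 cube at (-2, 3) contributes its full rectangle (perimeter 20.00 mm); Taking the first minus the rest: starting from the r=9.5 cylinder, the 19×29.5 cube at (4.5, 11.5) misses the remaining region (no effect); the 5.5×4.5 cube at (-2, 3) lies wholly inside it (removes its full 24.75 mm² and its 20.00 mm outline becomes a hole wall) — boundary (outer + 1 inner loop) = 77.00 mm. Overall, the cross-section is one region with 1 hole. Total boundary length (outer + inner) = 77.00 mm.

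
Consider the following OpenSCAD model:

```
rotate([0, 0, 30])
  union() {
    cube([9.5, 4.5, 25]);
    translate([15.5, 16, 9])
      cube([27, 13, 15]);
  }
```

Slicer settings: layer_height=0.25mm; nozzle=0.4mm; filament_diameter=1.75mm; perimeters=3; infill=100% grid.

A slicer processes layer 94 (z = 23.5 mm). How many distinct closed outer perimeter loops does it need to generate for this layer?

At z = 23.5 mm: the cube (footprint 9.5×4.5) is included at this height; the 27×13 cube at (15.5, 16) contributes its full rectangle; Combining (union): the 2 present regions are separate (no shared area or edge), so areas and boundary lengths simply add and each stays a separate island — 2 connected regions; (whole slice rotated 30° about Z — lengths, areas and connectivity unchanged). The result has 2 disconnected regions.

2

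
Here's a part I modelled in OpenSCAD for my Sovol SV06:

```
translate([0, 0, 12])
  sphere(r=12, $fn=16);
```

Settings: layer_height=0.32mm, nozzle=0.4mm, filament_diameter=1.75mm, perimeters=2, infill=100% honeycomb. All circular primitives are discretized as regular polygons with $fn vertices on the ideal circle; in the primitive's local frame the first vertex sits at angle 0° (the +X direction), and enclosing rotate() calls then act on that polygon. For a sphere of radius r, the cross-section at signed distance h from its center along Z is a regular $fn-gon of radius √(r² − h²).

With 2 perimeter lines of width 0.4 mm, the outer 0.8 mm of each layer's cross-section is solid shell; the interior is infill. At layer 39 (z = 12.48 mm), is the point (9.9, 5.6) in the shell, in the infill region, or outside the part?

At z = 12.48 mm: the r=12 sphere slices to a regular 16-gon of circumradius 11.990 (√(r²−h²) with h=0.48 from center). Overall, the cross-section is a single solid region. The nearest boundary edge runs (11.08, 4.59)→(8.48, 8.48); distance from the point to it = 0.42 mm. The point is inside the cross-section, 0.42 mm from the nearest boundary — within the 0.8 mm shell band (2 × 0.4).

shell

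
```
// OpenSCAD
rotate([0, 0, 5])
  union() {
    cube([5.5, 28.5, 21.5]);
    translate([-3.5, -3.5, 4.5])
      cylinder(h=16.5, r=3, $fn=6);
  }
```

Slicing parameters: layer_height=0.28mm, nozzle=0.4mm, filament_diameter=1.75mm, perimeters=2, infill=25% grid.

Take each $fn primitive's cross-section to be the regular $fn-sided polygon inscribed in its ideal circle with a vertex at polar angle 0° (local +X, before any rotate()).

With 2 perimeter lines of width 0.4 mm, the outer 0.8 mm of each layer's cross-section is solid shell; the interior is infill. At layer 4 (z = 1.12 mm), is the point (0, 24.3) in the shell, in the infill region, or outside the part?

infill

At z = 1.12 mm: the cube (footprint 5.5×28.5) is included at this height; the cylinder at (-3.5, -3.5) is not intersected at this z (z outside [4.5, 21]); Taking the union: only the 5.5×28.5 cube is present, so the union is just that shape — 1 connected region; (rotated 5° about Z; rotation is an isometry so areas/perimeters/island counts are preserved). Overall, the cross-section is a single solid region. Undo the 5° rotation: the query point maps to (2.118, 24.208) in the un-rotated model frame. The nearest boundary edge runs (0.00, 28.50)→(0.00, 0.00); distance from the point to it = 2.12 mm. The point is inside the cross-section and 2.12 mm from the nearest boundary — more than the 0.8 mm shell width (2 × 0.4), so it's in the infill interior.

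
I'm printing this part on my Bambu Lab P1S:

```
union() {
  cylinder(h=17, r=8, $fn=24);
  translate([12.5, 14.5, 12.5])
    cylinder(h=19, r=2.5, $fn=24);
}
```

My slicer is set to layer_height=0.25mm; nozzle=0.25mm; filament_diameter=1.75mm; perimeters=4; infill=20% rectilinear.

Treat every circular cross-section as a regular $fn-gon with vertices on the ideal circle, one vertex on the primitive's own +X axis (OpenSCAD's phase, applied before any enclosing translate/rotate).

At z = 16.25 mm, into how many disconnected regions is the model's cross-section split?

2

At z = 16.25 mm: the cylinder: section is a regular 24-gon, circumradius r=8; the r=2.5 cylinder at (12.5, 14.5) gives a regular 24-gon of circumradius 2.5 (constant along its height); Combining (union): the 2 present regions are separate (no shared area or edge), so areas and boundary lengths simply add and each stays a separate island — 2 connected regions. The result has 2 disconnected regions.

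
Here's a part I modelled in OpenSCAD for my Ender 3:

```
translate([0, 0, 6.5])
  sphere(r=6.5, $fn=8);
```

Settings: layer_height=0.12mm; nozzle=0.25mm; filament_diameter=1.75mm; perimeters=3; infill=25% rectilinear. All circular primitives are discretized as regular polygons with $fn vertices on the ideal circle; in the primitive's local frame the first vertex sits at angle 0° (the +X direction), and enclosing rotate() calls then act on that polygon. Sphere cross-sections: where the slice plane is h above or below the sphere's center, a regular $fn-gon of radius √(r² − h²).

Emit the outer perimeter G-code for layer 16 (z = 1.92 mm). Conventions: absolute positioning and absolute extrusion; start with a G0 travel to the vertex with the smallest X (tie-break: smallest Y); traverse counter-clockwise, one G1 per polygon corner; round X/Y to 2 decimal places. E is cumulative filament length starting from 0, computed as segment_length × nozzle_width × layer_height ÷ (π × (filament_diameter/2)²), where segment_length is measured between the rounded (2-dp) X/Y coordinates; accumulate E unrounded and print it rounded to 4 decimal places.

At z = 1.92 mm: the r=6.5 sphere contributes a regular 8-gon of circumradius √(6.5²−4.58²) = 4.612. The outline is a single polygon with 8 vertices. Extrusion per mm of travel: 0.25 × 0.12 / (π × 0.875²) = 0.012473. Accumulating E over each segment gives final E = 0.3521.

G0 X-4.61 Y0.00 Z1.92
G1 X-3.26 Y-3.26 E0.0440
G1 X0.00 Y-4.61 E0.0880
G1 X3.26 Y-3.26 E0.1320
G1 X4.61 Y0.00 E0.1760
G1 X3.26 Y3.26 E0.2200
G1 X0.00 Y4.61 E0.2641
G1 X-3.26 Y3.26 E0.3081
G1 X-4.61 Y0.00 E0.3521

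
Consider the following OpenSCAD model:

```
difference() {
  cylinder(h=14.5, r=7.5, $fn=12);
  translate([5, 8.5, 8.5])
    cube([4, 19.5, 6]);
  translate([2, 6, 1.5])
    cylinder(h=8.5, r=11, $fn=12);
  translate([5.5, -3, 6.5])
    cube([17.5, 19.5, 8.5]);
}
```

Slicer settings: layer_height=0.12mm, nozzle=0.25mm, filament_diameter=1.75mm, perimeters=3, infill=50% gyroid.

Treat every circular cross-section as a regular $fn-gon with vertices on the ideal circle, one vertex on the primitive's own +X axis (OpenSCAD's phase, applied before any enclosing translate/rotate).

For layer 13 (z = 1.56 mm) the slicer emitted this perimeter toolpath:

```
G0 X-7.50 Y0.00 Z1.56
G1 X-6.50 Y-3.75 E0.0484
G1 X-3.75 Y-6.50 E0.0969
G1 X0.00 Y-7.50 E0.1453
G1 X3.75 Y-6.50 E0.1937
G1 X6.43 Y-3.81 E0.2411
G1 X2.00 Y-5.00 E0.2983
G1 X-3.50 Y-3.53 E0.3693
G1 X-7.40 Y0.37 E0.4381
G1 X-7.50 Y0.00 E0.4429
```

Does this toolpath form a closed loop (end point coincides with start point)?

yes

Start point (G0): (-7.50, 0.00). End point (last G1): the path returns to the start — closed.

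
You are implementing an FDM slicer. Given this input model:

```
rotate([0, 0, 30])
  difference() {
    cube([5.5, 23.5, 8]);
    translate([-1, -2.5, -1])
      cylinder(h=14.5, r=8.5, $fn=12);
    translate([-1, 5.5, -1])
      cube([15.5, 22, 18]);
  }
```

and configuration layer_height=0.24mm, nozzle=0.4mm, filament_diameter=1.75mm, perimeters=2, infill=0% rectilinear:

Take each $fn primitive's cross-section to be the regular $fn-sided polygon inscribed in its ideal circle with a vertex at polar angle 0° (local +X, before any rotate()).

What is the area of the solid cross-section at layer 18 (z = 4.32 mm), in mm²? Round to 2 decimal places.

At z = 4.32 mm: the cube is present — its section is the full 5.5×23.5 rectangle (area 129.25 mm²); the cylinder at (-1, -2.5): section is a regular 12-gon, circumradius r=8.5 (area = (12/2)·8.500²·sin(360°/12) = 216.75 mm²); the 15.5×22 cube at (-1, 5.5) contributes its full rectangle (area 341.00 mm²); Taking the first minus the rest: starting from the 5.5×23.5 cube (129.25 mm²), the r=8.5 cylinder at (-1, -2.5) partially overlaps it — only the 25.62 mm² overlap (of its 216.75 mm²) is removed, clipping the outline; the 15.5×22 cube at (-1, 5.5) partially overlaps it — only the 98.90 mm² overlap (of its 341.00 mm²) is removed, clipping the outline — area = 4.73 mm²; (rotated 30° about Z; rotation is an isometry so areas/perimeters/island counts are preserved). Overall, the cross-section is a single solid region. Net area = 4.73 mm².

4.73 mm²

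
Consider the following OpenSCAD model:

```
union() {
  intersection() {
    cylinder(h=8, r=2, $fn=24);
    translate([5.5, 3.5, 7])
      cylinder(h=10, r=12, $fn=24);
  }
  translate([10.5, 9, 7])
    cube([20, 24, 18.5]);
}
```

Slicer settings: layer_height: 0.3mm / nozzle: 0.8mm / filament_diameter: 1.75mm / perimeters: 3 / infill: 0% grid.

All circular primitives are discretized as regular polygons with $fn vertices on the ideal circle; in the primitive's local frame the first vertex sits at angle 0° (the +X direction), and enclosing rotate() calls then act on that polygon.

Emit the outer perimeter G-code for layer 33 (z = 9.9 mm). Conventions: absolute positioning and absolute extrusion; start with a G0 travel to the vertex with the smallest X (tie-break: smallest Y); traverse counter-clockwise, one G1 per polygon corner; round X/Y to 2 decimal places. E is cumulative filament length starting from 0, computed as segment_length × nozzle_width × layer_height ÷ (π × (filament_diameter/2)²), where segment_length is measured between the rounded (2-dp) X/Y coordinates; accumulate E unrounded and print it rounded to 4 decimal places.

G0 X10.50 Y9.00 Z9.90
G1 X30.50 Y9.00 E1.9956
G1 X30.50 Y33.00 E4.3903
G1 X10.50 Y33.00 E6.3859
G1 X10.50 Y9.00 E8.7807

At z = 9.9 mm: the cylinder is absent (z outside [0, 8]); the cylinder at (5.5, 3.5): section is a regular 24-gon, circumradius r=12; After intersecting: at least one operand is absent at this height, so nothing remains; the cube at (10.5, 9) (footprint 20×24) is included at this height; Taking the union: only the 20×24 cube at (10.5, 9) is present, so the union is just that shape — 1 connected region. The outline is a single polygon with 4 vertices. Extrusion per mm of travel: 0.8 × 0.3 / (π × 0.875²) = 0.099780. Accumulating E over each segment gives final E = 8.7807.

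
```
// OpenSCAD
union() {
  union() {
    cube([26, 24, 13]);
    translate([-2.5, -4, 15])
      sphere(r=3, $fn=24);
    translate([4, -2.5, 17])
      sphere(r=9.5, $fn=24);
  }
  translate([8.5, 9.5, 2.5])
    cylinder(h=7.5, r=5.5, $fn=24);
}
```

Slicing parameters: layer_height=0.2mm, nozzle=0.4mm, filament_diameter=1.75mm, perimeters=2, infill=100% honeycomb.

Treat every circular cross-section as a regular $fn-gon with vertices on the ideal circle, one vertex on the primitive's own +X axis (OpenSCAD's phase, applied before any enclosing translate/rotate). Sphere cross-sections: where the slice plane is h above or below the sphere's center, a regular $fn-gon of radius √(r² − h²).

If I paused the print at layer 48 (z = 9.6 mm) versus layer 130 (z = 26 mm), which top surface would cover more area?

layer 48 (z = 9.6 mm)

Layer 48 (z = 9.6): the cube (footprint 26×24) is included at this height (area 624.00 mm²); the sphere at (-2.5, -4) does not reach this height (|z−center|=5.400 > r=3); the sphere at (4, -2.5): section is a regular 24-gon, circumradius = √(r²−h²) = √(9.5²−7.4²) = 5.957 (area = (24/2)·5.957²·sin(360°/24) = 110.23 mm²); Merging all regions: the regions partially overlap — summed areas 734.23 mm² minus the doubly-counted overlap 24.94 mm² gives 709.28 mm² — area = 709.28 mm²; the cylinder at (8.5, 9.5): section is a regular 24-gon, circumradius r=5.5 (area = (24/2)·5.500²·sin(360°/24) = 93.95 mm²); Combining (union): the r=5.5 cylinder at (8.5, 9.5) lies entirely inside that combined region, so the union is just that combined region — area = 709.28 mm². So its area = 709.28 mm². Layer 130 (z = 26): the cube is not intersected at this z (z outside [0, 13]); the sphere at (-2.5, -4) does not reach this height (|z−center|=11.000 > r=3); the sphere at (4, -2.5): section is a regular 24-gon, circumradius = √(r²−h²) = √(9.5²−9²) = 3.041 (area = (24/2)·3.041²·sin(360°/24) = 28.73 mm²); Taking the union: only the r=9.5 sphere at (4, -2.5) is present, so the union is just that shape — area = 28.73 mm²; the cylinder at (8.5, 9.5) is not intersected at this z (z outside [2.5, 10]); Taking the union: only that combined region is present, so the union is just that shape — area = 28.73 mm². So its area = 28.73 mm². Layer 48 is larger (709.28 vs 28.73 mm²).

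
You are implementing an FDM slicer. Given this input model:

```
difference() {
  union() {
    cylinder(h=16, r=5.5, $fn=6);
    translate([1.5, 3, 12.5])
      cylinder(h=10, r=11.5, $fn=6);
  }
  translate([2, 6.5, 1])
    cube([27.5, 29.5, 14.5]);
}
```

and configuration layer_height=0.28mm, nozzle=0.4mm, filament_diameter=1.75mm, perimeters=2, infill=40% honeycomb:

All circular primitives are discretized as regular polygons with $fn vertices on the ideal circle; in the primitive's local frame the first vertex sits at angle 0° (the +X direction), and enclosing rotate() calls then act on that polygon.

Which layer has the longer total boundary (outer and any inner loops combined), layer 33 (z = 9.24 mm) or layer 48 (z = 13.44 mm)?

layer 48 (z = 13.44 mm)

Layer 33 (z = 9.24): the r=5.5 cylinder contributes a regular 6-gon of circumradius 5.5 (perimeter = 2·6·5.500·sin(180°/6) = 33.00 mm); the cylinder at (1.5, 3) is not intersected at this z (z outside [12.5, 22.5]); Combining (union): only the r=5.5 cylinder is present, so the union is just that shape — boundary = 33.00 mm; the cube at (2, 6.5) (footprint 27.5×29.5) is included at this height (perimeter 114.00 mm); Taking the first minus the rest: starting from that combined region, the 27.5×29.5 cube at (2, 6.5) misses the remaining region (no effect) — boundary = 33.00 mm. So its perimeter = 33.00 mm. Layer 48 (z = 13.44): the r=5.5 cylinder gives a regular 6-gon of circumradius 5.5 (constant along its height) (perimeter = 2·6·5.500·sin(180°/6) = 33.00 mm); the cylinder at (1.5, 3): section is a regular 6-gon, circumradius r=11.5 (perimeter = 2·6·11.500·sin(180°/6) = 69.00 mm); Merging all regions: the r=5.5 cylinder lies entirely inside the r=11.5 cylinder at (1.5, 3), so the union is just the r=11.5 cylinder at (1.5, 3) — boundary = 69.00 mm; the 27.5×29.5 cube at (2, 6.5) contributes its full rectangle (perimeter 114.00 mm); Taking the first minus the rest: starting from the result so far, the 27.5×29.5 cube at (2, 6.5) partially overlaps it — only the 45.96 mm² overlap (of its 811.25 mm²) is removed, clipping the outline — boundary = 71.73 mm. So its perimeter = 71.73 mm. Layer 48 is larger (71.73 vs 33.00 mm).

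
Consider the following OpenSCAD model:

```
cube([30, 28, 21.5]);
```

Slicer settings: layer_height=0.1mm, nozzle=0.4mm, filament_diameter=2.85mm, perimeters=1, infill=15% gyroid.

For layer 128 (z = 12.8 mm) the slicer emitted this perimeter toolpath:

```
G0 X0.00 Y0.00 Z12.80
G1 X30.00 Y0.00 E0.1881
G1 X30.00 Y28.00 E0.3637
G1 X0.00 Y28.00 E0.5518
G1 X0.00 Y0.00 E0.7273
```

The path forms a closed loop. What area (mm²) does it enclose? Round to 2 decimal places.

Apply the shoelace formula to the sequence of (X, Y) vertices; enclosed area = 840.00 mm².

840.00 mm²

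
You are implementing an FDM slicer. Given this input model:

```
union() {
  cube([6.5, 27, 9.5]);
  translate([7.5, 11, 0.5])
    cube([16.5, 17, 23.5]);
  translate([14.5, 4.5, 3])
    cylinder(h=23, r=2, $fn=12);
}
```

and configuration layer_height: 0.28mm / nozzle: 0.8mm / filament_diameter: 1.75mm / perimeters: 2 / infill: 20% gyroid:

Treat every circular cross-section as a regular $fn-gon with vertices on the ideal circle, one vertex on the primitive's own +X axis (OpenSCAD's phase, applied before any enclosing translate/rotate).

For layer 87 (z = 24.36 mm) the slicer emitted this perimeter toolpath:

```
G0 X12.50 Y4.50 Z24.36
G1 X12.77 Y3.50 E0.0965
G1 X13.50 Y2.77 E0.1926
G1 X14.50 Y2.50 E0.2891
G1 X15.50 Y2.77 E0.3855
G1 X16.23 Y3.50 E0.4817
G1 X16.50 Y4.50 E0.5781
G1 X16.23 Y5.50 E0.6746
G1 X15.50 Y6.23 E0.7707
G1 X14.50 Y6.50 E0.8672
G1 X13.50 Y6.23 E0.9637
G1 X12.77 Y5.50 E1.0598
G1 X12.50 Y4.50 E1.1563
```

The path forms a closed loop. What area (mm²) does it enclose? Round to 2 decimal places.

11.99 mm²

Apply the shoelace formula to the sequence of (X, Y) vertices; enclosed area = 11.99 mm².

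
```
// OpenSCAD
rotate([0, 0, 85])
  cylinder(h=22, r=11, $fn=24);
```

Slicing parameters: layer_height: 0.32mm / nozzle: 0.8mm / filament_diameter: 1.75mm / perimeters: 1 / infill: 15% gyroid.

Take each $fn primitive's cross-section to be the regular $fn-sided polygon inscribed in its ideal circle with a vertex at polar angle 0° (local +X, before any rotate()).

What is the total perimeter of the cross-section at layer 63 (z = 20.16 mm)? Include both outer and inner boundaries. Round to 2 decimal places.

At z = 20.16 mm: the r=11 cylinder gives a regular 24-gon of circumradius 11 (constant along its height) (perimeter = 2·24·11.000·sin(180°/24) = 68.92 mm); (whole slice rotated 85° about Z — lengths, areas and connectivity unchanged). Overall, the cross-section is a single solid region. Total boundary length (outer) = 68.92 mm.

68.92 mm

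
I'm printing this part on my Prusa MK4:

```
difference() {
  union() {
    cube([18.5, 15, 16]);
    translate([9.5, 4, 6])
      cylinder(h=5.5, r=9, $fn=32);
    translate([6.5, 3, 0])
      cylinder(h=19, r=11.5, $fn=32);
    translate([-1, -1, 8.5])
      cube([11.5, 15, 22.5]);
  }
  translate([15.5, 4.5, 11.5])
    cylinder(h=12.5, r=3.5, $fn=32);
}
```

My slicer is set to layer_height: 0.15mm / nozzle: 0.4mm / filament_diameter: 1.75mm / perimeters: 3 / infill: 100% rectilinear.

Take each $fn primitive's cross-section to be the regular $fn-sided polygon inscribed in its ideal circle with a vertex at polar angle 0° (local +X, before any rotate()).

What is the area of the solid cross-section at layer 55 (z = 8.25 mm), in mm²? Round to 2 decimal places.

463.31 mm²

At z = 8.25 mm: the 18.5×15 cube contributes its full rectangle (area 277.50 mm²); the r=9 cylinder at (9.5, 4) gives a regular 32-gon of circumradius 9 (constant along its height) (area = (32/2)·9.000²·sin(360°/32) = 252.84 mm²); the r=11.5 cylinder at (6.5, 3) contributes a regular 32-gon of circumradius 11.5 (area = (32/2)·11.500²·sin(360°/32) = 412.81 mm²); the cube at (-1, -1) does not reach this height (z outside [8.5, 31]); Combining (union): the regions partially overlap — summed areas 943.15 mm² minus the doubly-counted overlap 479.84 mm² gives 463.31 mm² — area = 463.31 mm²; the cylinder at (15.5, 4.5) is not intersected at this z (z outside [11.5, 24]); Taking the first minus the rest: none of the subtracted shapes is present at this height, so the result so far is unchanged — area = 463.31 mm². Overall, the cross-section is a single solid region. Net area = 463.31 mm².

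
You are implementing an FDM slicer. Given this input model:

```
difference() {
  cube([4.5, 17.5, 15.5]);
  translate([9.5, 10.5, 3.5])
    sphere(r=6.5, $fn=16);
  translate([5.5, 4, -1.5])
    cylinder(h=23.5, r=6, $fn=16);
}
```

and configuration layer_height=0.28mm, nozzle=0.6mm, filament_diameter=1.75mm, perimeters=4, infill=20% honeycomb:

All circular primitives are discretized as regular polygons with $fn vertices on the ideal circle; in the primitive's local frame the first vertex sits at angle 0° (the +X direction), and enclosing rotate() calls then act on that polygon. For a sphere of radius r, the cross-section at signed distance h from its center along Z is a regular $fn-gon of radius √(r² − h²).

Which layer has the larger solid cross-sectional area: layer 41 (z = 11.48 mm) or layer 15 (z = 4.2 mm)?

layer 41 (z = 11.48 mm)

Layer 41 (z = 11.48): the cube is present — its section is the full 4.5×17.5 rectangle (area 78.75 mm²); the sphere at (9.5, 10.5) does not reach this height (|z−center|=7.980 > r=6.5); the r=6 cylinder at (5.5, 4) gives a regular 16-gon of circumradius 6 (constant along its height) (area = (16/2)·6.000²·sin(360°/16) = 110.21 mm²); Taking the first minus the rest: starting from the 4.5×17.5 cube (78.75 mm²), the r=6 cylinder at (5.5, 4) partially overlaps it — only the 38.13 mm² overlap (of its 110.21 mm²) is removed, clipping the outline — area = 40.62 mm². So its area = 40.62 mm². Layer 15 (z = 4.2): the cube is present — its section is the full 4.5×17.5 rectangle (area 78.75 mm²); the r=6.5 sphere at (9.5, 10.5) contributes a regular 16-gon of circumradius √(6.5²−0.7²) = 6.462 (area = (16/2)·6.462²·sin(360°/16) = 127.85 mm²); the r=6 cylinder at (5.5, 4) contributes a regular 16-gon of circumradius 6 (area = (16/2)·6.000²·sin(360°/16) = 110.21 mm²); Taking the first minus the rest: starting from the 4.5×17.5 cube (78.75 mm²), the r=6.5 sphere at (9.5, 10.5) partially overlaps it — only the 7.42 mm² overlap (of its 127.85 mm²) is removed, clipping the outline; the r=6 cylinder at (5.5, 4) partially overlaps it — only the 35.56 mm² overlap (of its 110.21 mm²) is removed, clipping the outline — area = 35.77 mm². So its area = 35.77 mm². Layer 41 is larger (40.62 vs 35.77 mm²).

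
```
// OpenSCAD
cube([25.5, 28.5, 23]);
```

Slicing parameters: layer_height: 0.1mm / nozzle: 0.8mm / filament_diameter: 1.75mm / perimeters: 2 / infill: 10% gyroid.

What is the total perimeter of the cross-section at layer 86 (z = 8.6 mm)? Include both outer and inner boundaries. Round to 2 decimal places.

108.00 mm

At z = 8.6 mm: the 25.5×28.5 cube contributes its full rectangle (perimeter 108.00 mm). Overall, the cross-section is a single solid region. Total boundary length (outer) = 108.00 mm.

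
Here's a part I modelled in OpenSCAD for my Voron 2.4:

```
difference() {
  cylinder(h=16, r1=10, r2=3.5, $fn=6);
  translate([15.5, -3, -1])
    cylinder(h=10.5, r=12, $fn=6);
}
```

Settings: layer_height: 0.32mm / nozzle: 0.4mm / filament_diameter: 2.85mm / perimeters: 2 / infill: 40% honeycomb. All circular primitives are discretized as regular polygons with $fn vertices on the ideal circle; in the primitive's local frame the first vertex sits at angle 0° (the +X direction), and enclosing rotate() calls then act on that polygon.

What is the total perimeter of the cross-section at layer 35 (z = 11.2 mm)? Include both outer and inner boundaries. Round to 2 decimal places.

At z = 11.2 mm: the cone contributes a regular 6-gon of circumradius 5.450 (interpolated between r1=10 and r2=3.5 at t=0.700) (perimeter = 2·6·5.450·sin(180°/6) = 32.70 mm); the cylinder at (15.5, -3) is absent (z outside [-1, 9.5]); After the difference (first − rest): none of the subtracted shapes is present at this height, so the cone is unchanged — boundary = 32.70 mm. Overall, the cross-section is a single solid region. Total boundary length (outer) = 32.70 mm.

32.70 mm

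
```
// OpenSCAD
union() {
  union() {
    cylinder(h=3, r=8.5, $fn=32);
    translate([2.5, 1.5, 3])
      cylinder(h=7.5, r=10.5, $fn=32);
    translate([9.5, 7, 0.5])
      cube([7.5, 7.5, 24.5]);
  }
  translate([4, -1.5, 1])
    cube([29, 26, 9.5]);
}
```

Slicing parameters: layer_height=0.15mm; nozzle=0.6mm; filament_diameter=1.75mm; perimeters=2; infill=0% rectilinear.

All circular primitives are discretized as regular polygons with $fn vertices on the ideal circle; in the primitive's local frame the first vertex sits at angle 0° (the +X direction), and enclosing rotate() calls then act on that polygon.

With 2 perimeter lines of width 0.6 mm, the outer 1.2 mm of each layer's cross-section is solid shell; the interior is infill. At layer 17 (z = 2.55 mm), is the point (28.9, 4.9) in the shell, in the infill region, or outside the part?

infill

At z = 2.55 mm: the r=8.5 cylinder contributes a regular 32-gon of circumradius 8.5; the cylinder at (2.5, 1.5) is absent (z outside [3, 10.5]); the cube at (9.5, 7) is present — its section is the full 7.5×7.5 rectangle; Taking the union: the 2 present regions are separate (no shared area or edge), so areas and boundary lengths simply add and each stays a separate island — 2 connected regions; the 29×26 cube at (4, -1.5) contributes its full rectangle; Combining (union): the regions partially overlap (shared area 86.68 mm²), so overlapping operands fuse into one piece — 1 connected region. Overall, the cross-section is a single solid region. The nearest boundary edge runs (33.00, 24.50)→(33.00, -1.50); distance from the point to it = 4.10 mm. The point is inside the cross-section and 4.10 mm from the nearest boundary — more than the 1.2 mm shell width (2 × 0.6), so it's in the infill interior.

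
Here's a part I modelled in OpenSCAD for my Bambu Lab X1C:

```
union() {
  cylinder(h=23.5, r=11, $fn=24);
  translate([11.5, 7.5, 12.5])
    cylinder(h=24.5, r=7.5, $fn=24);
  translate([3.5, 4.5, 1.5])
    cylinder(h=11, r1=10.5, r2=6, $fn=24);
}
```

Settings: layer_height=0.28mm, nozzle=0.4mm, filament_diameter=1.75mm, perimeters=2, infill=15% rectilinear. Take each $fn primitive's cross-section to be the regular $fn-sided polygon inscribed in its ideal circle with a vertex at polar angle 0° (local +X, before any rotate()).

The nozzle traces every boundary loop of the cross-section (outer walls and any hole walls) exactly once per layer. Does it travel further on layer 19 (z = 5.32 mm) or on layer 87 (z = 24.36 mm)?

layer 19 (z = 5.32 mm)

Layer 19 (z = 5.32): the r=11 cylinder contributes a regular 24-gon of circumradius 11 (perimeter = 2·24·11.000·sin(180°/24) = 68.92 mm); the cylinder at (11.5, 7.5) is not intersected at this z (z outside [12.5, 37]); the cone at (3.5, 4.5) contributes a regular 24-gon of circumradius 8.937 (interpolated between r1=10.5 and r2=6 at t=0.347) (perimeter = 2·24·8.937·sin(180°/24) = 55.99 mm); Merging all regions: the regions partially overlap (shared area 192.82 mm²), so the edge portions inside another operand are dropped and the merged outline is re-measured after clipping — boundary = 74.75 mm. So its perimeter = 74.75 mm. Layer 87 (z = 24.36): the cylinder is not intersected at this z (z outside [0, 23.5]); the r=7.5 cylinder at (11.5, 7.5) contributes a regular 24-gon of circumradius 7.5 (perimeter = 2·24·7.500·sin(180°/24) = 46.99 mm); the cone at (3.5, 4.5) is not intersected at this z (z outside [1.5, 12.5]); Combining (union): only the r=7.5 cylinder at (11.5, 7.5) is present, so the union is just that shape — boundary = 46.99 mm. So its perimeter = 46.99 mm. Layer 19 is larger (74.75 vs 46.99 mm).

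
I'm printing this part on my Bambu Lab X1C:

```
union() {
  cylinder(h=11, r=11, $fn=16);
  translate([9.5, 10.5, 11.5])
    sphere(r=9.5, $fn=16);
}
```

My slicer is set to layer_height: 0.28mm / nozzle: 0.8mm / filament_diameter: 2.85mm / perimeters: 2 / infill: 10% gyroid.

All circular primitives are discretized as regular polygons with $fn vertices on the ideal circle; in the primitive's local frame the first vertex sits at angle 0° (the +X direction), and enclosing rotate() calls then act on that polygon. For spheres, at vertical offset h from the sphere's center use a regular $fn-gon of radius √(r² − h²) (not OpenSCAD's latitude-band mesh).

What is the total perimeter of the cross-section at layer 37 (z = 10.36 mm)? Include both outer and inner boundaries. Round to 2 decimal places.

95.43 mm

At z = 10.36 mm: the cylinder: section is a regular 16-gon, circumradius r=11 (perimeter = 2·16·11.000·sin(180°/16) = 68.67 mm); the r=9.5 sphere at (9.5, 10.5) slices to a regular 16-gon of circumradius 9.431 (√(r²−h²) with h=1.14 from center) (perimeter = 2·16·9.431·sin(180°/16) = 58.88 mm); Taking the union: the regions partially overlap (shared area 59.23 mm²), so the edge portions inside another operand are dropped and the merged outline is re-measured after clipping — boundary = 95.43 mm. Overall, the cross-section is a single solid region. Total boundary length (outer) = 95.43 mm.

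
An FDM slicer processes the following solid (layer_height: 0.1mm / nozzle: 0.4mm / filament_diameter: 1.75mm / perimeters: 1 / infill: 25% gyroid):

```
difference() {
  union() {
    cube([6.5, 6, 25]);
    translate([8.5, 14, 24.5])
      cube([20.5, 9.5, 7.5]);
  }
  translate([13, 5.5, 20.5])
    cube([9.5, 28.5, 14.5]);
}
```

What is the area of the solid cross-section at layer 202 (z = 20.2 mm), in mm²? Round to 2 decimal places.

At z = 20.2 mm: the cube (footprint 6.5×6) is included at this height (area 39.00 mm²); the cube at (8.5, 14) does not reach this height (z outside [24.5, 32]); Taking the union: only the 6.5×6 cube is present, so the union is just that shape — area = 39.00 mm²; the cube at (13, 5.5) is absent (z outside [20.5, 35]); Subtracting the remaining from the first: none of the subtracted shapes is present at this height, so that combined region is unchanged — area = 39.00 mm². Overall, the cross-section is a single solid region. Net area = 39.00 mm².

39.00 mm²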